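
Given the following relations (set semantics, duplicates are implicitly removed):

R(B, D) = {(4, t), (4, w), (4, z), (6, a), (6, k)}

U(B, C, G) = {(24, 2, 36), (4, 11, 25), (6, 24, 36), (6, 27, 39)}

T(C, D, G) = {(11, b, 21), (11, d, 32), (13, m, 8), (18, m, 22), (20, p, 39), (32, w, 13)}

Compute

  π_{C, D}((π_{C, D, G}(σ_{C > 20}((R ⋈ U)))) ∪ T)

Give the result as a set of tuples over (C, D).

R ⋈ U (natural join on B): {(4, t, 11, 25), (4, w, 11, 25), (4, z, 11, 25), (6, a, 24, 36), (6, a, 27, 39), (6, k, 24, 36), (6, k, 27, 39)}
Selection C > 20: {(6, a, 24, 36), (6, a, 27, 39), (6, k, 24, 36), (6, k, 27, 39)}
π[C, D, G]: project onto (C, D, G) → {(24, a, 36), (24, k, 36), (27, a, 39), (27, k, 39)}
Taking the union: {(11, b, 21), (11, d, 32), (13, m, 8), (18, m, 22), (20, p, 39), (24, a, 36), (24, k, 36), (27, a, 39), (27, k, 39), (32, w, 13)}
π[C, D]: project onto (C, D) → {(11, b), (11, d), (13, m), (18, m), (20, p), (24, a), (24, k), (27, a), (27, k), (32, w)}

{(11, b), (11, d), (13, m), (18, m), (20, p), (24, a), (24, k), (27, a), (27, k), (32, w)}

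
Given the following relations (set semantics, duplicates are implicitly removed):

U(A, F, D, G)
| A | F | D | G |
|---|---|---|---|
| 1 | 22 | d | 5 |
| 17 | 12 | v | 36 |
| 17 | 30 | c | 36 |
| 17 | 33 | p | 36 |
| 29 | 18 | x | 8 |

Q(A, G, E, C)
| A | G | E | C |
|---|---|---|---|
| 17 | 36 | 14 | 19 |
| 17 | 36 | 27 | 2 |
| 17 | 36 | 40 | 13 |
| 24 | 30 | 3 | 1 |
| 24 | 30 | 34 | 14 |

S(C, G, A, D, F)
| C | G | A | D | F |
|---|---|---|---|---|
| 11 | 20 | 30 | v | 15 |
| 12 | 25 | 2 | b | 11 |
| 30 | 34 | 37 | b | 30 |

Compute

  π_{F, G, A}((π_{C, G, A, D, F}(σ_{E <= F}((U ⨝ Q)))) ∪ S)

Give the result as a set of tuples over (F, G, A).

{(11, 25, 2), (15, 20, 30), (30, 34, 37), (30, 36, 17), (33, 36, 17)}

U ⋈ Q (natural join on A, G): {(17, 12, v, 36, 14, 19), (17, 12, v, 36, 27, 2), (17, 12, v, 36, 40, 13), (17, 30, c, 36, 14, 19), (17, 30, c, 36, 27, 2), (17, 30, c, 36, 40, 13), (17, 33, p, 36, 14, 19), (17, 33, p, 36, 27, 2), (17, 33, p, 36, 40, 13)}
σ[E <= F]: keep tuples satisfying E <= F → {(17, 30, c, 36, 14, 19), (17, 30, c, 36, 27, 2), (17, 33, p, 36, 14, 19), (17, 33, p, 36, 27, 2)}
Keep only column(s) C, G, A, D, F: {(19, 36, 17, c, 30), (19, 36, 17, p, 33), (2, 36, 17, c, 30), (2, 36, 17, p, 33)}
Set union of the two operands is {(11, 20, 30, v, 15), (12, 25, 2, b, 11), (19, 36, 17, c, 30), (19, 36, 17, p, 33), (2, 36, 17, c, 30), (2, 36, 17, p, 33), (30, 34, 37, b, 30)}.
Keep only column(s) F, G, A (2 duplicate(s) eliminated): {(11, 25, 2), (15, 20, 30), (30, 34, 37), (30, 36, 17), (33, 36, 17)}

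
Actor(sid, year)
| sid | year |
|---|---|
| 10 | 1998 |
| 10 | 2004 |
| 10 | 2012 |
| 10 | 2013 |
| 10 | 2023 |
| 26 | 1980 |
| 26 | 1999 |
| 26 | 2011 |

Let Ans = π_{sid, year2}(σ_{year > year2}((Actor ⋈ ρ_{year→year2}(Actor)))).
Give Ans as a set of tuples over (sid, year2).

ρ[year→year2]: schema becomes (sid, year2); tuples unchanged.
Joining Actor and ρ_{year→year2}(Actor) on sid yields {(10, 1998, 1998), (10, 1998, 2004), (10, 1998, 2012), (10, 1998, 2013), (10, 1998, 2023), (10, 2004, 1998), (10, 2004, 2004), (10, 2004, 2012), (10, 2004, 2013), (10, 2004, 2023), (10, 2012, 1998), (10, 2012, 2004), (10, 2012, 2012), (10, 2012, 2013), (10, 2012, 2023), (10, 2013, 1998), (10, 2013, 2004), (10, 2013, 2012), (10, 2013, 2013), (10, 2013, 2023), (10, 2023, 1998), (10, 2023, 2004), (10, 2023, 2012), (10, 2023, 2013), (10, 2023, 2023), (26, 1980, 1980), (26, 1980, 1999), (26, 1980, 2011), (26, 1999, 1980), (26, 1999, 1999), (26, 1999, 2011), (26, 2011, 1980), (26, 2011, 1999), (26, 2011, 2011)}.
σ[year > year2]: keep tuples satisfying year > year2 → {(10, 2004, 1998), (10, 2012, 1998), (10, 2012, 2004), (10, 2013, 1998), (10, 2013, 2004), (10, 2013, 2012), (10, 2023, 1998), (10, 2023, 2004), (10, 2023, 2012), (10, 2023, 2013), (26, 1999, 1980), (26, 2011, 1980), (26, 2011, 1999)}
Keep only column(s) sid, year2 (7 duplicate(s) eliminated): {(10, 1998), (10, 2004), (10, 2012), (10, 2013), (26, 1980), (26, 1999)}

{(10, 1998), (10, 2004), (10, 2012), (10, 2013), (26, 1980), (26, 1999)}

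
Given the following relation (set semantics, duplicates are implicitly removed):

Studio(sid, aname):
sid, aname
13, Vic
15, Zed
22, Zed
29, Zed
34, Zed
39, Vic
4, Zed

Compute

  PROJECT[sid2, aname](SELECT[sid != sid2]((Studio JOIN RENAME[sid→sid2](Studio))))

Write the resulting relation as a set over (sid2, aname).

{(13, Vic), (15, Zed), (22, Zed), (29, Zed), (34, Zed), (39, Vic), (4, Zed)}

ρ[sid→sid2]: schema becomes (sid2, aname); tuples unchanged.
Studio ⋈ RENAME[sid→sid2](Studio) (natural join on aname): {(13, Vic, 13), (13, Vic, 39), (15, Zed, 15), (15, Zed, 22), (15, Zed, 29), (15, Zed, 34), (15, Zed, 4), (22, Zed, 15), (22, Zed, 22), (22, Zed, 29), (22, Zed, 34), (22, Zed, 4), (29, Zed, 15), (29, Zed, 22), (29, Zed, 29), (29, Zed, 34), (29, Zed, 4), (34, Zed, 15), (34, Zed, 22), (34, Zed, 29), (34, Zed, 34), (34, Zed, 4), (39, Vic, 13), (39, Vic, 39), (4, Zed, 15), (4, Zed, 22), (4, Zed, 29), (4, Zed, 34), (4, Zed, 4)}
Apply σ_{sid != sid2}; surviving tuples: {(13, Vic, 39), (15, Zed, 22), (15, Zed, 29), (15, Zed, 34), (15, Zed, 4), (22, Zed, 15), (22, Zed, 29), (22, Zed, 34), (22, Zed, 4), (29, Zed, 15), (29, Zed, 22), (29, Zed, 34), (29, Zed, 4), (34, Zed, 15), (34, Zed, 22), (34, Zed, 29), (34, Zed, 4), (39, Vic, 13), (4, Zed, 15), (4, Zed, 22), (4, Zed, 29), (4, Zed, 34)}
Keep only column(s) sid2, aname (15 duplicate(s) eliminated): {(13, Vic), (15, Zed), (22, Zed), (29, Zed), (34, Zed), (39, Vic), (4, Zed)}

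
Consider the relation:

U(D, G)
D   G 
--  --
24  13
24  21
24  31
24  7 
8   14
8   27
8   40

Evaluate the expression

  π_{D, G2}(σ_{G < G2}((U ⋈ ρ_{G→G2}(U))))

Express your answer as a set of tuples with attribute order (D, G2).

ρ[G→G2]: schema becomes (D, G2); tuples unchanged.
Natural join on D: {(24, 13, 13), (24, 13, 21), (24, 13, 31), (24, 13, 7), (24, 21, 13), (24, 21, 21), (24, 21, 31), (24, 21, 7), (24, 31, 13), (24, 31, 21), (24, 31, 31), (24, 31, 7), (24, 7, 13), (24, 7, 21), (24, 7, 31), (24, 7, 7), (8, 14, 14), (8, 14, 27), (8, 14, 40), (8, 27, 14), (8, 27, 27), (8, 27, 40), (8, 40, 14), (8, 40, 27), (8, 40, 40)}
Apply σ_{G < G2}; surviving tuples: {(24, 13, 21), (24, 13, 31), (24, 21, 31), (24, 7, 13), (24, 7, 21), (24, 7, 31), (8, 14, 27), (8, 14, 40), (8, 27, 40)}
Keep only column(s) D, G2 (4 duplicate(s) eliminated): {(24, 13), (24, 21), (24, 31), (8, 27), (8, 40)}

{(24, 13), (24, 21), (24, 31), (8, 27), (8, 40)}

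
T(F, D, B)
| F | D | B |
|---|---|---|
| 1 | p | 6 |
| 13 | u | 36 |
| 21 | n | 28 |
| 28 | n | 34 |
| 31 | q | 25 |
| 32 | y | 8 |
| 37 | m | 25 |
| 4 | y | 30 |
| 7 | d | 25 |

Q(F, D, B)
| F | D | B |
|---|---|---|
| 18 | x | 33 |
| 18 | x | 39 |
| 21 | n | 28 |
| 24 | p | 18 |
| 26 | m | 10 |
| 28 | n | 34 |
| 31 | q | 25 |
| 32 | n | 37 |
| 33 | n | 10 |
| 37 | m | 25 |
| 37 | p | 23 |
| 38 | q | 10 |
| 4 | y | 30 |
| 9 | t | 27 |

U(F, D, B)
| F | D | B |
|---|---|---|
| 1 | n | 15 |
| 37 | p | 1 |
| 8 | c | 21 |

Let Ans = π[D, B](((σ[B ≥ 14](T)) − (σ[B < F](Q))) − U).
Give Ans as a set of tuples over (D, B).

{(d, 25), (n, 28), (n, 34), (u, 36), (y, 30)}

σ[B ≥ 14]: keep tuples satisfying B ≥ 14 → {(13, u, 36), (21, n, 28), (28, n, 34), (31, q, 25), (37, m, 25), (4, y, 30), (7, d, 25)}
σ[B < F]: keep tuples satisfying B < F → {(24, p, 18), (26, m, 10), (31, q, 25), (33, n, 10), (37, m, 25), (37, p, 23), (38, q, 10)}
Taking the difference: {(13, u, 36), (21, n, 28), (28, n, 34), (4, y, 30), (7, d, 25)}
Taking the difference: {(13, u, 36), (21, n, 28), (28, n, 34), (4, y, 30), (7, d, 25)}
Projecting to D, B: {(d, 25), (n, 28), (n, 34), (u, 36), (y, 30)}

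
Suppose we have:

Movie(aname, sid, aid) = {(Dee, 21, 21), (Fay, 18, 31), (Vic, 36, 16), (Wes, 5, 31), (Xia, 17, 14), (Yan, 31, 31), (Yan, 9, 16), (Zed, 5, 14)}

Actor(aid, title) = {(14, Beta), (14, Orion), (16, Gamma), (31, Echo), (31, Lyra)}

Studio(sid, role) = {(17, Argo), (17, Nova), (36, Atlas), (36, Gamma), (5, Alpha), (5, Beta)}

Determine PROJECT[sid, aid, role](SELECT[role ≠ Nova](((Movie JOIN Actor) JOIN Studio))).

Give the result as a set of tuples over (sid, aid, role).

{(17, 14, Argo), (36, 16, Atlas), (36, 16, Gamma), (5, 14, Alpha), (5, 14, Beta), (5, 31, Alpha), (5, 31, Beta)}

Joining Movie and Actor on aid yields {(Fay, 18, 31, Echo), (Fay, 18, 31, Lyra), (Vic, 36, 16, Gamma), (Wes, 5, 31, Echo), (Wes, 5, 31, Lyra), (Xia, 17, 14, Beta), (Xia, 17, 14, Orion), (Yan, 31, 31, Echo), (Yan, 31, 31, Lyra), (Yan, 9, 16, Gamma), (Zed, 5, 14, Beta), (Zed, 5, 14, Orion)}.
Joining (Movie JOIN Actor) and Studio on sid yields {(Vic, 36, 16, Gamma, Atlas), (Vic, 36, 16, Gamma, Gamma), (Wes, 5, 31, Echo, Alpha), (Wes, 5, 31, Echo, Beta), (Wes, 5, 31, Lyra, Alpha), (Wes, 5, 31, Lyra, Beta), (Xia, 17, 14, Beta, Argo), (Xia, 17, 14, Beta, Nova), (Xia, 17, 14, Orion, Argo), (Xia, 17, 14, Orion, Nova), (Zed, 5, 14, Beta, Alpha), (Zed, 5, 14, Beta, Beta), (Zed, 5, 14, Orion, Alpha), (Zed, 5, 14, Orion, Beta)}.
Selection role ≠ Nova: {(Vic, 36, 16, Gamma, Atlas), (Vic, 36, 16, Gamma, Gamma), (Wes, 5, 31, Echo, Alpha), (Wes, 5, 31, Echo, Beta), (Wes, 5, 31, Lyra, Alpha), (Wes, 5, 31, Lyra, Beta), (Xia, 17, 14, Beta, Argo), (Xia, 17, 14, Orion, Argo), (Zed, 5, 14, Beta, Alpha), (Zed, 5, 14, Beta, Beta), (Zed, 5, 14, Orion, Alpha), (Zed, 5, 14, Orion, Beta)}
π[sid, aid, role]: project onto (sid, aid, role) (5 duplicate(s) eliminated) → {(17, 14, Argo), (36, 16, Atlas), (36, 16, Gamma), (5, 14, Alpha), (5, 14, Beta), (5, 31, Alpha), (5, 31, Beta)}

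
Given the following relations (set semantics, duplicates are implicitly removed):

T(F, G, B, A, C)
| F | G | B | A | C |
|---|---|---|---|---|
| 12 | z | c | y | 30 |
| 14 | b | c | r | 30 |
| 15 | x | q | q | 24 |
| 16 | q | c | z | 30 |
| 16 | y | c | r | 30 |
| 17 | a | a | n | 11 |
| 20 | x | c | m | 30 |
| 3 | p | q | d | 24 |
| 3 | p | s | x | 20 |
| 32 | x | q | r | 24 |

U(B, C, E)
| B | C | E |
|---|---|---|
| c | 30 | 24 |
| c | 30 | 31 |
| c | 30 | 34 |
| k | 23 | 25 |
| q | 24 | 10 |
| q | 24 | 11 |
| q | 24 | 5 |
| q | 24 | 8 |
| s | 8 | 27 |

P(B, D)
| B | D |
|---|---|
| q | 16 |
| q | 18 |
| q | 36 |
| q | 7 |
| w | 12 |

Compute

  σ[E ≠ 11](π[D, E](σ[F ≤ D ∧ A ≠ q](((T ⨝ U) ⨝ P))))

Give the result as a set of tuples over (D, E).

{(16, 10), (16, 5), (16, 8), (18, 10), (18, 5), (18, 8), (36, 10), (36, 5), (36, 8), (7, 10), (7, 5), (7, 8)}

Natural join on B, C: {(12, z, c, y, 30, 24), (12, z, c, y, 30, 31), (12, z, c, y, 30, 34), (14, b, c, r, 30, 24), (14, b, c, r, 30, 31), (14, b, c, r, 30, 34), (15, x, q, q, 24, 10), (15, x, q, q, 24, 11), (15, x, q, q, 24, 5), (15, x, q, q, 24, 8), (16, q, c, z, 30, 24), (16, q, c, z, 30, 31), (16, q, c, z, 30, 34), (16, y, c, r, 30, 24), (16, y, c, r, 30, 31), (16, y, c, r, 30, 34), (20, x, c, m, 30, 24), (20, x, c, m, 30, 31), (20, x, c, m, 30, 34), (3, p, q, d, 24, 10), (3, p, q, d, 24, 11), (3, p, q, d, 24, 5), (3, p, q, d, 24, 8), (32, x, q, r, 24, 10), (32, x, q, r, 24, 11), (32, x, q, r, 24, 5), (32, x, q, r, 24, 8)}
Natural join on B: {(15, x, q, q, 24, 10, 16), (15, x, q, q, 24, 10, 18), (15, x, q, q, 24, 10, 36), (15, x, q, q, 24, 10, 7), (15, x, q, q, 24, 11, 16), (15, x, q, q, 24, 11, 18), (15, x, q, q, 24, 11, 36), (15, x, q, q, 24, 11, 7), (15, x, q, q, 24, 5, 16), (15, x, q, q, 24, 5, 18), (15, x, q, q, 24, 5, 36), (15, x, q, q, 24, 5, 7), (15, x, q, q, 24, 8, 16), (15, x, q, q, 24, 8, 18), (15, x, q, q, 24, 8, 36), (15, x, q, q, 24, 8, 7), (3, p, q, d, 24, 10, 16), (3, p, q, d, 24, 10, 18), (3, p, q, d, 24, 10, 36), (3, p, q, d, 24, 10, 7), (3, p, q, d, 24, 11, 16), (3, p, q, d, 24, 11, 18), (3, p, q, d, 24, 11, 36), (3, p, q, d, 24, 11, 7), (3, p, q, d, 24, 5, 16), (3, p, q, d, 24, 5, 18), (3, p, q, d, 24, 5, 36), (3, p, q, d, 24, 5, 7), (3, p, q, d, 24, 8, 16), (3, p, q, d, 24, 8, 18), (3, p, q, d, 24, 8, 36), (3, p, q, d, 24, 8, 7), (32, x, q, r, 24, 10, 16), (32, x, q, r, 24, 10, 18), (32, x, q, r, 24, 10, 36), (32, x, q, r, 24, 10, 7), (32, x, q, r, 24, 11, 16), (32, x, q, r, 24, 11, 18), (32, x, q, r, 24, 11, 36), (32, x, q, r, 24, 11, 7), (32, x, q, r, 24, 5, 16), (32, x, q, r, 24, 5, 18), (32, x, q, r, 24, 5, 36), (32, x, q, r, 24, 5, 7), (32, x, q, r, 24, 8, 16), (32, x, q, r, 24, 8, 18), (32, x, q, r, 24, 8, 36), (32, x, q, r, 24, 8, 7)}
Selection F ≤ D ∧ A ≠ q: {(3, p, q, d, 24, 10, 16), (3, p, q, d, 24, 10, 18), (3, p, q, d, 24, 10, 36), (3, p, q, d, 24, 10, 7), (3, p, q, d, 24, 11, 16), (3, p, q, d, 24, 11, 18), (3, p, q, d, 24, 11, 36), (3, p, q, d, 24, 11, 7), (3, p, q, d, 24, 5, 16), (3, p, q, d, 24, 5, 18), (3, p, q, d, 24, 5, 36), (3, p, q, d, 24, 5, 7), (3, p, q, d, 24, 8, 16), (3, p, q, d, 24, 8, 18), (3, p, q, d, 24, 8, 36), (3, p, q, d, 24, 8, 7), (32, x, q, r, 24, 10, 36), (32, x, q, r, 24, 11, 36), (32, x, q, r, 24, 5, 36), (32, x, q, r, 24, 8, 36)}
π_{D, E} gives {(16, 10), (16, 11), (16, 5), (16, 8), (18, 10), (18, 11), (18, 5), (18, 8), (36, 10), (36, 11), (36, 5), (36, 8), (7, 10), (7, 11), (7, 5), (7, 8)} (4 duplicate(s) eliminated).
Selection E ≠ 11: {(16, 10), (16, 5), (16, 8), (18, 10), (18, 5), (18, 8), (36, 10), (36, 5), (36, 8), (7, 10), (7, 5), (7, 8)}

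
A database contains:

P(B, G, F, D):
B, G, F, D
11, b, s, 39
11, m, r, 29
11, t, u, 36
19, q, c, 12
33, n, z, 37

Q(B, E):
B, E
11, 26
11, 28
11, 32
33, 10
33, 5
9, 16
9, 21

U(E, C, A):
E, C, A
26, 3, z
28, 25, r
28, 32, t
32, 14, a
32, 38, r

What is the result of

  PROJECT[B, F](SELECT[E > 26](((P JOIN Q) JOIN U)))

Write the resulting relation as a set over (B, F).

Natural join on B: {(11, b, s, 39, 26), (11, b, s, 39, 28), (11, b, s, 39, 32), (11, m, r, 29, 26), (11, m, r, 29, 28), (11, m, r, 29, 32), (11, t, u, 36, 26), (11, t, u, 36, 28), (11, t, u, 36, 32), (33, n, z, 37, 10), (33, n, z, 37, 5)}
Natural join on E: {(11, b, s, 39, 26, 3, z), (11, b, s, 39, 28, 25, r), (11, b, s, 39, 28, 32, t), (11, b, s, 39, 32, 14, a), (11, b, s, 39, 32, 38, r), (11, m, r, 29, 26, 3, z), (11, m, r, 29, 28, 25, r), (11, m, r, 29, 28, 32, t), (11, m, r, 29, 32, 14, a), (11, m, r, 29, 32, 38, r), (11, t, u, 36, 26, 3, z), (11, t, u, 36, 28, 25, r), (11, t, u, 36, 28, 32, t), (11, t, u, 36, 32, 14, a), (11, t, u, 36, 32, 38, r)}
Selection E > 26: {(11, b, s, 39, 28, 25, r), (11, b, s, 39, 28, 32, t), (11, b, s, 39, 32, 14, a), (11, b, s, 39, 32, 38, r), (11, m, r, 29, 28, 25, r), (11, m, r, 29, 28, 32, t), (11, m, r, 29, 32, 14, a), (11, m, r, 29, 32, 38, r), (11, t, u, 36, 28, 25, r), (11, t, u, 36, 28, 32, t), (11, t, u, 36, 32, 14, a), (11, t, u, 36, 32, 38, r)}
Keep only column(s) B, F (9 duplicate(s) eliminated): {(11, r), (11, s), (11, u)}

{(11, r), (11, s), (11, u)}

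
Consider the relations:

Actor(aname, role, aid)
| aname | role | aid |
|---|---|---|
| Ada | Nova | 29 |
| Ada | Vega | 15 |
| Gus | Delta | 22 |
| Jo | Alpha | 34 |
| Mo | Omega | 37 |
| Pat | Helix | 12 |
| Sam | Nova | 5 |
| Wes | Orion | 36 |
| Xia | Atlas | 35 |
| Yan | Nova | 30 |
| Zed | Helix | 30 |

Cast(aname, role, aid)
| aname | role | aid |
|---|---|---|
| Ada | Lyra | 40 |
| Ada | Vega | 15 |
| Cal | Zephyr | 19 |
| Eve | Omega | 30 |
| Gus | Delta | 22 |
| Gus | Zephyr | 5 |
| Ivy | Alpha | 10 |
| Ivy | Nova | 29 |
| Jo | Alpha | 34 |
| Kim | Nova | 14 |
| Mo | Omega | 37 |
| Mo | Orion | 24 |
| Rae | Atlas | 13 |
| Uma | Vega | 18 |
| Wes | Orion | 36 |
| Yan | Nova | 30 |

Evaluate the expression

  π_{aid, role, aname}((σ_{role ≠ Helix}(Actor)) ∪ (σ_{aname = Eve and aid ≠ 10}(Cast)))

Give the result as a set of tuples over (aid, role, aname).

σ[role ≠ Helix]: keep tuples satisfying role ≠ Helix → {(Ada, Nova, 29), (Ada, Vega, 15), (Gus, Delta, 22), (Jo, Alpha, 34), (Mo, Omega, 37), (Sam, Nova, 5), (Wes, Orion, 36), (Xia, Atlas, 35), (Yan, Nova, 30)}
σ[aname = Eve and aid ≠ 10]: keep tuples satisfying aname = Eve and aid ≠ 10 → {(Eve, Omega, 30)}
Union: {(Ada, Nova, 29), (Ada, Vega, 15), (Gus, Delta, 22), (Jo, Alpha, 34), (Mo, Omega, 37), (Sam, Nova, 5), (Wes, Orion, 36), (Xia, Atlas, 35), (Yan, Nova, 30)} with {(Eve, Omega, 30)} → {(Ada, Nova, 29), (Ada, Vega, 15), (Eve, Omega, 30), (Gus, Delta, 22), (Jo, Alpha, 34), (Mo, Omega, 37), (Sam, Nova, 5), (Wes, Orion, 36), (Xia, Atlas, 35), (Yan, Nova, 30)}
π_{aid, role, aname} gives {(15, Vega, Ada), (22, Delta, Gus), (29, Nova, Ada), (30, Nova, Yan), (30, Omega, Eve), (34, Alpha, Jo), (35, Atlas, Xia), (36, Orion, Wes), (37, Omega, Mo), (5, Nova, Sam)}.

{(15, Vega, Ada), (22, Delta, Gus), (29, Nova, Ada), (30, Nova, Yan), (30, Omega, Eve), (34, Alpha, Jo), (35, Atlas, Xia), (36, Orion, Wes), (37, Omega, Mo), (5, Nova, Sam)}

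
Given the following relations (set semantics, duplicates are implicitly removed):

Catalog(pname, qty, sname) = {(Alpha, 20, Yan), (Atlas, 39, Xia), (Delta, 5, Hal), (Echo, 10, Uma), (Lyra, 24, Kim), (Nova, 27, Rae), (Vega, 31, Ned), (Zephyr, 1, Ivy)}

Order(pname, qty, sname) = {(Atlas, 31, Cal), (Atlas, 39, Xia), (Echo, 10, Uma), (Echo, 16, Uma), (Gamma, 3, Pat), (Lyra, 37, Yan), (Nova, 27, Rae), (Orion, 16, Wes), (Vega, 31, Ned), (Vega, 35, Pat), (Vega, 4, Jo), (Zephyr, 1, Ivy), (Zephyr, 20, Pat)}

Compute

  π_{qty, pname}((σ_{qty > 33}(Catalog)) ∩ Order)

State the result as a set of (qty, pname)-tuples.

{(39, Atlas)}

Selection qty > 33: {(Atlas, 39, Xia)}
Intersection: {(Atlas, 39, Xia)} with {(Atlas, 31, Cal), (Atlas, 39, Xia), (Echo, 10, Uma), (Echo, 16, Uma), (Gamma, 3, Pat), (Lyra, 37, Yan), (Nova, 27, Rae), (Orion, 16, Wes), (Vega, 31, Ned), (Vega, 35, Pat), (Vega, 4, Jo), (Zephyr, 1, Ivy), (Zephyr, 20, Pat)} → {(Atlas, 39, Xia)}
π_{qty, pname} gives {(39, Atlas)}.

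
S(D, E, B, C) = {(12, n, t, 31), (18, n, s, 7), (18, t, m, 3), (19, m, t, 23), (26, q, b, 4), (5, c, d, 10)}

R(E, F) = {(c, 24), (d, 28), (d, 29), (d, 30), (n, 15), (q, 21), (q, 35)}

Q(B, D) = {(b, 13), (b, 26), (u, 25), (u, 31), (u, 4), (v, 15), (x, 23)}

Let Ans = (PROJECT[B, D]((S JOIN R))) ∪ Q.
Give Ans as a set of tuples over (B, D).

Natural join on E: {(12, n, t, 31, 15), (18, n, s, 7, 15), (26, q, b, 4, 21), (26, q, b, 4, 35), (5, c, d, 10, 24)}
Projecting to B, D (1 duplicate(s) eliminated): {(b, 26), (d, 5), (s, 18), (t, 12)}
Set union of the two operands is {(b, 13), (b, 26), (d, 5), (s, 18), (t, 12), (u, 25), (u, 31), (u, 4), (v, 15), (x, 23)}.

{(b, 13), (b, 26), (d, 5), (s, 18), (t, 12), (u, 25), (u, 31), (u, 4), (v, 15), (x, 23)}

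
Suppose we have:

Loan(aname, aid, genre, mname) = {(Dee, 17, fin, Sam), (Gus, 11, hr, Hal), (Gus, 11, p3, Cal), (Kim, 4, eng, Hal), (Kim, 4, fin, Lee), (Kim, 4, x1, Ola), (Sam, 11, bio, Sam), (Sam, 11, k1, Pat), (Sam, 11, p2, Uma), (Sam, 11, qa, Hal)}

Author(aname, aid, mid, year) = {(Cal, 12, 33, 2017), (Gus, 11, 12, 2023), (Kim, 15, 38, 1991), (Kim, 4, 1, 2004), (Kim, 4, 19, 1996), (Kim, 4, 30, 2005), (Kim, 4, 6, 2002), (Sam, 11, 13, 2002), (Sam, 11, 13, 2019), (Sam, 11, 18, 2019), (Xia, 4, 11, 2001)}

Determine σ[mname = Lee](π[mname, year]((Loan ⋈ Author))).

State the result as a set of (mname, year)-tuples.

Loan ⋈ Author (natural join on aname, aid): {(Gus, 11, hr, Hal, 12, 2023), (Gus, 11, p3, Cal, 12, 2023), (Kim, 4, eng, Hal, 1, 2004), (Kim, 4, eng, Hal, 19, 1996), (Kim, 4, eng, Hal, 30, 2005), (Kim, 4, eng, Hal, 6, 2002), (Kim, 4, fin, Lee, 1, 2004), (Kim, 4, fin, Lee, 19, 1996), (Kim, 4, fin, Lee, 30, 2005), (Kim, 4, fin, Lee, 6, 2002), (Kim, 4, x1, Ola, 1, 2004), (Kim, 4, x1, Ola, 19, 1996), (Kim, 4, x1, Ola, 30, 2005), (Kim, 4, x1, Ola, 6, 2002), (Sam, 11, bio, Sam, 13, 2002), (Sam, 11, bio, Sam, 13, 2019), (Sam, 11, bio, Sam, 18, 2019), (Sam, 11, k1, Pat, 13, 2002), (Sam, 11, k1, Pat, 13, 2019), (Sam, 11, k1, Pat, 18, 2019), (Sam, 11, p2, Uma, 13, 2002), (Sam, 11, p2, Uma, 13, 2019), (Sam, 11, p2, Uma, 18, 2019), (Sam, 11, qa, Hal, 13, 2002), (Sam, 11, qa, Hal, 13, 2019), (Sam, 11, qa, Hal, 18, 2019)}
Keep only column(s) mname, year (5 duplicate(s) eliminated): {(Cal, 2023), (Hal, 1996), (Hal, 2002), (Hal, 2004), (Hal, 2005), (Hal, 2019), (Hal, 2023), (Lee, 1996), (Lee, 2002), (Lee, 2004), (Lee, 2005), (Ola, 1996), (Ola, 2002), (Ola, 2004), (Ola, 2005), (Pat, 2002), (Pat, 2019), (Sam, 2002), (Sam, 2019), (Uma, 2002), (Uma, 2019)}
Filtering on mname = Lee leaves {(Lee, 1996), (Lee, 2002), (Lee, 2004), (Lee, 2005)}.

{(Lee, 1996), (Lee, 2002), (Lee, 2004), (Lee, 2005)}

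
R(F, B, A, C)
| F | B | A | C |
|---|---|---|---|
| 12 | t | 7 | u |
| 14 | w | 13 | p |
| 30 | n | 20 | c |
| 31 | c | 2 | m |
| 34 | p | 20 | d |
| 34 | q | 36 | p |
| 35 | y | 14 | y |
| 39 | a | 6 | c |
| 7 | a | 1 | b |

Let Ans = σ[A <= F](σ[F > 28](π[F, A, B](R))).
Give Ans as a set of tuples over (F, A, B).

Keep only column(s) F, A, B: {(12, 7, t), (14, 13, w), (30, 20, n), (31, 2, c), (34, 20, p), (34, 36, q), (35, 14, y), (39, 6, a), (7, 1, a)}
Apply σ_{F > 28}; surviving tuples: {(30, 20, n), (31, 2, c), (34, 20, p), (34, 36, q), (35, 14, y), (39, 6, a)}
Apply σ_{A <= F}; surviving tuples: {(30, 20, n), (31, 2, c), (34, 20, p), (35, 14, y), (39, 6, a)}

{(30, 20, n), (31, 2, c), (34, 20, p), (35, 14, y), (39, 6, a)}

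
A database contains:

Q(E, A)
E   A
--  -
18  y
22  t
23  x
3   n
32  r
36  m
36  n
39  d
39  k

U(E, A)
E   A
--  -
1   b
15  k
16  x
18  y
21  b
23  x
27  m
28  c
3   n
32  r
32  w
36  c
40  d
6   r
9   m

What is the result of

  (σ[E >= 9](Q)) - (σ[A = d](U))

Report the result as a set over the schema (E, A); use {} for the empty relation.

{(18, y), (22, t), (23, x), (32, r), (36, m), (36, n), (39, d), (39, k)}

σ[E >= 9]: keep tuples satisfying E >= 9 → {(18, y), (22, t), (23, x), (32, r), (36, m), (36, n), (39, d), (39, k)}
σ[A = d]: keep tuples satisfying A = d → {(40, d)}
Taking the difference: {(18, y), (22, t), (23, x), (32, r), (36, m), (36, n), (39, d), (39, k)}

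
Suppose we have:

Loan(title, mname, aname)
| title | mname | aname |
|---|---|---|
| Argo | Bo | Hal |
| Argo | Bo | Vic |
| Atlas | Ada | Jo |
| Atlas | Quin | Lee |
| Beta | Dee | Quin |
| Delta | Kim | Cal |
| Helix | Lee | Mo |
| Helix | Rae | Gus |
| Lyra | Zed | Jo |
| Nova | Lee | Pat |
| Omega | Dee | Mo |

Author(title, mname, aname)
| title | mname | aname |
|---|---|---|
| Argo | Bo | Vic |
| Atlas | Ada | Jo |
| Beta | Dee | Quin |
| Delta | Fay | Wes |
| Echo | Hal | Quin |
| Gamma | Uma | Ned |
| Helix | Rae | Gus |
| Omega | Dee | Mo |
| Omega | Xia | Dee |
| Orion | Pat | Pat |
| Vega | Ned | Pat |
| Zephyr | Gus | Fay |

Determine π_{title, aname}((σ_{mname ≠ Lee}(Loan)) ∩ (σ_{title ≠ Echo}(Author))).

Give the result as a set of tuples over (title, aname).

Selection mname ≠ Lee: {(Argo, Bo, Hal), (Argo, Bo, Vic), (Atlas, Ada, Jo), (Atlas, Quin, Lee), (Beta, Dee, Quin), (Delta, Kim, Cal), (Helix, Rae, Gus), (Lyra, Zed, Jo), (Omega, Dee, Mo)}
Selection title ≠ Echo: {(Argo, Bo, Vic), (Atlas, Ada, Jo), (Beta, Dee, Quin), (Delta, Fay, Wes), (Gamma, Uma, Ned), (Helix, Rae, Gus), (Omega, Dee, Mo), (Omega, Xia, Dee), (Orion, Pat, Pat), (Vega, Ned, Pat), (Zephyr, Gus, Fay)}
Taking the intersection: {(Argo, Bo, Vic), (Atlas, Ada, Jo), (Beta, Dee, Quin), (Helix, Rae, Gus), (Omega, Dee, Mo)}
Projecting to title, aname: {(Argo, Vic), (Atlas, Jo), (Beta, Quin), (Helix, Gus), (Omega, Mo)}

{(Argo, Vic), (Atlas, Jo), (Beta, Quin), (Helix, Gus), (Omega, Mo)}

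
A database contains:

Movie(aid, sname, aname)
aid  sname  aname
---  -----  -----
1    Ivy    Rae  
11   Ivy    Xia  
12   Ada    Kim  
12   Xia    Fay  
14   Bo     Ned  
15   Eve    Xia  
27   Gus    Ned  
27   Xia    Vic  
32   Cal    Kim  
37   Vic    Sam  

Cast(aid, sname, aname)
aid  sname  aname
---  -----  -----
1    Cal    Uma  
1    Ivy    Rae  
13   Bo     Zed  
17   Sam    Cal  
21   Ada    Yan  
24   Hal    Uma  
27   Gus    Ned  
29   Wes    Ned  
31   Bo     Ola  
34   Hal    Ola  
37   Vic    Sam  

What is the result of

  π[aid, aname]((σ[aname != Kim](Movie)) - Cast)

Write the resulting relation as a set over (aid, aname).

{(11, Xia), (12, Fay), (14, Ned), (15, Xia), (27, Vic)}

Selection aname != Kim: {(1, Ivy, Rae), (11, Ivy, Xia), (12, Xia, Fay), (14, Bo, Ned), (15, Eve, Xia), (27, Gus, Ned), (27, Xia, Vic), (37, Vic, Sam)}
Set difference of the two operands is {(11, Ivy, Xia), (12, Xia, Fay), (14, Bo, Ned), (15, Eve, Xia), (27, Xia, Vic)}.
Keep only column(s) aid, aname: {(11, Xia), (12, Fay), (14, Ned), (15, Xia), (27, Vic)}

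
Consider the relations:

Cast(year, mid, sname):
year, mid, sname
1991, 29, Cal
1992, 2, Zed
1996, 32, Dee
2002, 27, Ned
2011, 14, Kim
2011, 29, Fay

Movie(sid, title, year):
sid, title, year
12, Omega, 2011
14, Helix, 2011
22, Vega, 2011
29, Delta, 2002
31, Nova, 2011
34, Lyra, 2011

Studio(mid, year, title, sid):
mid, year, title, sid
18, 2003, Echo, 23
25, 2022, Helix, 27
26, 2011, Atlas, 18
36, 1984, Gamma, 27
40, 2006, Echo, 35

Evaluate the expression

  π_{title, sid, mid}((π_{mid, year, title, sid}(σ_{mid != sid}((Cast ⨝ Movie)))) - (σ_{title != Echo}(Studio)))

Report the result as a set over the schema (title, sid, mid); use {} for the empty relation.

{(Delta, 29, 27), (Helix, 14, 29), (Lyra, 34, 14), (Lyra, 34, 29), (Nova, 31, 14), (Nova, 31, 29), (Omega, 12, 14), (Omega, 12, 29), (Vega, 22, 14), (Vega, 22, 29)}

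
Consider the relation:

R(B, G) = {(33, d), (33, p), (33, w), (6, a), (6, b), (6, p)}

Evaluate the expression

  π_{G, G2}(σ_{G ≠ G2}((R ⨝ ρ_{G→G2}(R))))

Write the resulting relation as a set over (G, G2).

{(a, b), (a, p), (b, a), (b, p), (d, p), (d, w), (p, a), (p, b), (p, d), (p, w), (w, d), (w, p)}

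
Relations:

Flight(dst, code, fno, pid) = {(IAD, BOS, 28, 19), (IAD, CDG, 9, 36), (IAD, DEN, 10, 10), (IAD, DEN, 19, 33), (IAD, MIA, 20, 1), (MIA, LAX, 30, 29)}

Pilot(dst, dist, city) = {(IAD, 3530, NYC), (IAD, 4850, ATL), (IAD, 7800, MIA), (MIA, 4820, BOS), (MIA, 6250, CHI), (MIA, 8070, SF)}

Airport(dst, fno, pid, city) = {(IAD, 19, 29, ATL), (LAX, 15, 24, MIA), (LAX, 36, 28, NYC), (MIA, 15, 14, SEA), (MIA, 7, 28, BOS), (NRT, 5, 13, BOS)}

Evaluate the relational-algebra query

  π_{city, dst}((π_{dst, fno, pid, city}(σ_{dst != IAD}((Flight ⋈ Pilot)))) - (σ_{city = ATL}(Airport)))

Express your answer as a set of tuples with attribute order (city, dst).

{(BOS, MIA), (CHI, MIA), (SF, MIA)}

Joining Flight and Pilot on dst yields {(IAD, BOS, 28, 19, 3530, NYC), (IAD, BOS, 28, 19, 4850, ATL), (IAD, BOS, 28, 19, 7800, MIA), (IAD, CDG, 9, 36, 3530, NYC), (IAD, CDG, 9, 36, 4850, ATL), (IAD, CDG, 9, 36, 7800, MIA), (IAD, DEN, 10, 10, 3530, NYC), (IAD, DEN, 10, 10, 4850, ATL), (IAD, DEN, 10, 10, 7800, MIA), (IAD, DEN, 19, 33, 3530, NYC), (IAD, DEN, 19, 33, 4850, ATL), (IAD, DEN, 19, 33, 7800, MIA), (IAD, MIA, 20, 1, 3530, NYC), (IAD, MIA, 20, 1, 4850, ATL), (IAD, MIA, 20, 1, 7800, MIA), (MIA, LAX, 30, 29, 4820, BOS), (MIA, LAX, 30, 29, 6250, CHI), (MIA, LAX, 30, 29, 8070, SF)}.
Selection dst != IAD: {(MIA, LAX, 30, 29, 4820, BOS), (MIA, LAX, 30, 29, 6250, CHI), (MIA, LAX, 30, 29, 8070, SF)}
Keep only column(s) dst, fno, pid, city: {(MIA, 30, 29, BOS), (MIA, 30, 29, CHI), (MIA, 30, 29, SF)}
Selection city = ATL: {(IAD, 19, 29, ATL)}
Difference: {(MIA, 30, 29, BOS), (MIA, 30, 29, CHI), (MIA, 30, 29, SF)} with {(IAD, 19, 29, ATL)} → {(MIA, 30, 29, BOS), (MIA, 30, 29, CHI), (MIA, 30, 29, SF)}
Keep only column(s) city, dst: {(BOS, MIA), (CHI, MIA), (SF, MIA)}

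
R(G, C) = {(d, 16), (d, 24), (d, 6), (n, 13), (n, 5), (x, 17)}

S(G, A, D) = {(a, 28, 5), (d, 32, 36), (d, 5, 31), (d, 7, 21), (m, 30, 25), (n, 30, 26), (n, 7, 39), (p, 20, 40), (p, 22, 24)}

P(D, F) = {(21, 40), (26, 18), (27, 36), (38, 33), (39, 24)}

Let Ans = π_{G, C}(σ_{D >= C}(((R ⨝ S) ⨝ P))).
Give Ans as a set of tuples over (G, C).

R ⋈ S (natural join on G): {(d, 16, 32, 36), (d, 16, 5, 31), (d, 16, 7, 21), (d, 24, 32, 36), (d, 24, 5, 31), (d, 24, 7, 21), (d, 6, 32, 36), (d, 6, 5, 31), (d, 6, 7, 21), (n, 13, 30, 26), (n, 13, 7, 39), (n, 5, 30, 26), (n, 5, 7, 39)}
(R ⨝ S) ⋈ P (natural join on D): {(d, 16, 7, 21, 40), (d, 24, 7, 21, 40), (d, 6, 7, 21, 40), (n, 13, 30, 26, 18), (n, 13, 7, 39, 24), (n, 5, 30, 26, 18), (n, 5, 7, 39, 24)}
Selection D >= C: {(d, 16, 7, 21, 40), (d, 6, 7, 21, 40), (n, 13, 30, 26, 18), (n, 13, 7, 39, 24), (n, 5, 30, 26, 18), (n, 5, 7, 39, 24)}
Projecting to G, C (2 duplicate(s) eliminated): {(d, 16), (d, 6), (n, 13), (n, 5)}

{(d, 16), (d, 6), (n, 13), (n, 5)}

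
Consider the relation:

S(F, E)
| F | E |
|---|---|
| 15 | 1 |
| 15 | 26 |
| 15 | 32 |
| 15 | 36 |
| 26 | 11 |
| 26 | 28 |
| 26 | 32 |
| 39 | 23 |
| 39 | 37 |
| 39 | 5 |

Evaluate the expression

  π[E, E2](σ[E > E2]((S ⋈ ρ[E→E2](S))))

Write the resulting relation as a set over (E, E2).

ρ[E→E2]: schema becomes (F, E2); tuples unchanged.
Natural join on F: {(15, 1, 1), (15, 1, 26), (15, 1, 32), (15, 1, 36), (15, 26, 1), (15, 26, 26), (15, 26, 32), (15, 26, 36), (15, 32, 1), (15, 32, 26), (15, 32, 32), (15, 32, 36), (15, 36, 1), (15, 36, 26), (15, 36, 32), (15, 36, 36), (26, 11, 11), (26, 11, 28), (26, 11, 32), (26, 28, 11), (26, 28, 28), (26, 28, 32), (26, 32, 11), (26, 32, 28), (26, 32, 32), (39, 23, 23), (39, 23, 37), (39, 23, 5), (39, 37, 23), (39, 37, 37), (39, 37, 5), (39, 5, 23), (39, 5, 37), (39, 5, 5)}
Filtering on E > E2 leaves {(15, 26, 1), (15, 32, 1), (15, 32, 26), (15, 36, 1), (15, 36, 26), (15, 36, 32), (26, 28, 11), (26, 32, 11), (26, 32, 28), (39, 23, 5), (39, 37, 23), (39, 37, 5)}.
π_{E, E2} gives {(23, 5), (26, 1), (28, 11), (32, 1), (32, 11), (32, 26), (32, 28), (36, 1), (36, 26), (36, 32), (37, 23), (37, 5)}.

{(23, 5), (26, 1), (28, 11), (32, 1), (32, 11), (32, 26), (32, 28), (36, 1), (36, 26), (36, 32), (37, 23), (37, 5)}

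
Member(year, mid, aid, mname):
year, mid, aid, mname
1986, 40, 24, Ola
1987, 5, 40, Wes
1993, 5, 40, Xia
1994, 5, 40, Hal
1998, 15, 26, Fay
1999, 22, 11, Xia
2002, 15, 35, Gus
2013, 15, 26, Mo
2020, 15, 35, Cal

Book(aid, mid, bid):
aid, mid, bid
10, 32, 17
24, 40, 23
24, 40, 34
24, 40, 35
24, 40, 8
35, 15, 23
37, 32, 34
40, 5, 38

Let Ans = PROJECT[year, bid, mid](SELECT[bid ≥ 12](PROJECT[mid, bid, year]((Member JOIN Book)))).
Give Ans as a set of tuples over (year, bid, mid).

Joining Member and Book on mid, aid yields {(1986, 40, 24, Ola, 23), (1986, 40, 24, Ola, 34), (1986, 40, 24, Ola, 35), (1986, 40, 24, Ola, 8), (1987, 5, 40, Wes, 38), (1993, 5, 40, Xia, 38), (1994, 5, 40, Hal, 38), (2002, 15, 35, Gus, 23), (2020, 15, 35, Cal, 23)}.
π_{mid, bid, year} gives {(15, 23, 2002), (15, 23, 2020), (40, 23, 1986), (40, 34, 1986), (40, 35, 1986), (40, 8, 1986), (5, 38, 1987), (5, 38, 1993), (5, 38, 1994)}.
Filtering on bid ≥ 12 leaves {(15, 23, 2002), (15, 23, 2020), (40, 23, 1986), (40, 34, 1986), (40, 35, 1986), (5, 38, 1987), (5, 38, 1993), (5, 38, 1994)}.
π_{year, bid, mid} gives {(1986, 23, 40), (1986, 34, 40), (1986, 35, 40), (1987, 38, 5), (1993, 38, 5), (1994, 38, 5), (2002, 23, 15), (2020, 23, 15)}.

{(1986, 23, 40), (1986, 34, 40), (1986, 35, 40), (1987, 38, 5), (1993, 38, 5), (1994, 38, 5), (2002, 23, 15), (2020, 23, 15)}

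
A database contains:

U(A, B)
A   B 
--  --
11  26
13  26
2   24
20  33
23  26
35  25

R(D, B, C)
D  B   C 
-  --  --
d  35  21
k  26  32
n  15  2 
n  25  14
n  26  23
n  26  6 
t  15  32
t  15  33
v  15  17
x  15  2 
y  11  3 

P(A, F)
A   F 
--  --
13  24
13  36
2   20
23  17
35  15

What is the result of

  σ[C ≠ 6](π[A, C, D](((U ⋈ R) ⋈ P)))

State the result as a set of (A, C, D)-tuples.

{(13, 23, n), (13, 32, k), (23, 23, n), (23, 32, k), (35, 14, n)}

Joining U and R on B yields {(11, 26, k, 32), (11, 26, n, 23), (11, 26, n, 6), (13, 26, k, 32), (13, 26, n, 23), (13, 26, n, 6), (23, 26, k, 32), (23, 26, n, 23), (23, 26, n, 6), (35, 25, n, 14)}.
Joining (U ⋈ R) and P on A yields {(13, 26, k, 32, 24), (13, 26, k, 32, 36), (13, 26, n, 23, 24), (13, 26, n, 23, 36), (13, 26, n, 6, 24), (13, 26, n, 6, 36), (23, 26, k, 32, 17), (23, 26, n, 23, 17), (23, 26, n, 6, 17), (35, 25, n, 14, 15)}.
Projecting to A, C, D (3 duplicate(s) eliminated): {(13, 23, n), (13, 32, k), (13, 6, n), (23, 23, n), (23, 32, k), (23, 6, n), (35, 14, n)}
Selection C ≠ 6: {(13, 23, n), (13, 32, k), (23, 23, n), (23, 32, k), (35, 14, n)}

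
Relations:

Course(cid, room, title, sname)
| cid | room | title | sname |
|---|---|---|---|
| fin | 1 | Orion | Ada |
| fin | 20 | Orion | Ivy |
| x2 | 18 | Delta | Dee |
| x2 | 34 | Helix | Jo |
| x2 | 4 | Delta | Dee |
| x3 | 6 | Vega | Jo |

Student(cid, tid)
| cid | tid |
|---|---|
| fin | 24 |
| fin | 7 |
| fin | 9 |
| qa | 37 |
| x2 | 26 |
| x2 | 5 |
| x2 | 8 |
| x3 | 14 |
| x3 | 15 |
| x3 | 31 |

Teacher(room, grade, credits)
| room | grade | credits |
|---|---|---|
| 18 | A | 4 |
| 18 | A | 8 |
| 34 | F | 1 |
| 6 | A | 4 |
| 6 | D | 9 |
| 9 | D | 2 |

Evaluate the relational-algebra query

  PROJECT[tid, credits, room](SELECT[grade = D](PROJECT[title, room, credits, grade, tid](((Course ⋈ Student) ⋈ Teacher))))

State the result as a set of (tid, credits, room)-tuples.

{(14, 9, 6), (15, 9, 6), (31, 9, 6)}

Joining Course and Student on cid yields {(fin, 1, Orion, Ada, 24), (fin, 1, Orion, Ada, 7), (fin, 1, Orion, Ada, 9), (fin, 20, Orion, Ivy, 24), (fin, 20, Orion, Ivy, 7), (fin, 20, Orion, Ivy, 9), (x2, 18, Delta, Dee, 26), (x2, 18, Delta, Dee, 5), (x2, 18, Delta, Dee, 8), (x2, 34, Helix, Jo, 26), (x2, 34, Helix, Jo, 5), (x2, 34, Helix, Jo, 8), (x2, 4, Delta, Dee, 26), (x2, 4, Delta, Dee, 5), (x2, 4, Delta, Dee, 8), (x3, 6, Vega, Jo, 14), (x3, 6, Vega, Jo, 15), (x3, 6, Vega, Jo, 31)}.
Joining (Course ⋈ Student) and Teacher on room yields {(x2, 18, Delta, Dee, 26, A, 4), (x2, 18, Delta, Dee, 26, A, 8), (x2, 18, Delta, Dee, 5, A, 4), (x2, 18, Delta, Dee, 5, A, 8), (x2, 18, Delta, Dee, 8, A, 4), (x2, 18, Delta, Dee, 8, A, 8), (x2, 34, Helix, Jo, 26, F, 1), (x2, 34, Helix, Jo, 5, F, 1), (x2, 34, Helix, Jo, 8, F, 1), (x3, 6, Vega, Jo, 14, A, 4), (x3, 6, Vega, Jo, 14, D, 9), (x3, 6, Vega, Jo, 15, A, 4), (x3, 6, Vega, Jo, 15, D, 9), (x3, 6, Vega, Jo, 31, A, 4), (x3, 6, Vega, Jo, 31, D, 9)}.
π_{title, room, credits, grade, tid} gives {(Delta, 18, 4, A, 26), (Delta, 18, 4, A, 5), (Delta, 18, 4, A, 8), (Delta, 18, 8, A, 26), (Delta, 18, 8, A, 5), (Delta, 18, 8, A, 8), (Helix, 34, 1, F, 26), (Helix, 34, 1, F, 5), (Helix, 34, 1, F, 8), (Vega, 6, 4, A, 14), (Vega, 6, 4, A, 15), (Vega, 6, 4, A, 31), (Vega, 6, 9, D, 14), (Vega, 6, 9, D, 15), (Vega, 6, 9, D, 31)}.
Filtering on grade = D leaves {(Vega, 6, 9, D, 14), (Vega, 6, 9, D, 15), (Vega, 6, 9, D, 31)}.
π_{tid, credits, room} gives {(14, 9, 6), (15, 9, 6), (31, 9, 6)}.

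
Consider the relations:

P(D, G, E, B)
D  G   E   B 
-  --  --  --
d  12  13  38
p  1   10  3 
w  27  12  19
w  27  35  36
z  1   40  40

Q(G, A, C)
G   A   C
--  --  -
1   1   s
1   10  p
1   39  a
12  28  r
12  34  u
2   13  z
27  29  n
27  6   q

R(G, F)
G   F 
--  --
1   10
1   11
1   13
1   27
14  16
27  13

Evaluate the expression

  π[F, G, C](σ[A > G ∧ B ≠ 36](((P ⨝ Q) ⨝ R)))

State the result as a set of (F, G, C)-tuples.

{(10, 1, a), (10, 1, p), (11, 1, a), (11, 1, p), (13, 1, a), (13, 1, p), (13, 27, n), (27, 1, a), (27, 1, p)}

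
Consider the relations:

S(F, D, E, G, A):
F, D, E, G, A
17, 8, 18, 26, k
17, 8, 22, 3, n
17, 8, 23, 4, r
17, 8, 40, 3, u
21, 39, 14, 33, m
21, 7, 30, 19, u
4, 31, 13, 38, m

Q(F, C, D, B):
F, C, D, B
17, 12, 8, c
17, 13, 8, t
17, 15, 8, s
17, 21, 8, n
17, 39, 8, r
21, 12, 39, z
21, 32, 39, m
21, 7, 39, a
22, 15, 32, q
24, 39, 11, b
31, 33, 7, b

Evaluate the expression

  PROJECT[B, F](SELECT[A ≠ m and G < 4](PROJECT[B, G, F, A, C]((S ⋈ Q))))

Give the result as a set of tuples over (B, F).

Natural join on F, D: {(17, 8, 18, 26, k, 12, c), (17, 8, 18, 26, k, 13, t), (17, 8, 18, 26, k, 15, s), (17, 8, 18, 26, k, 21, n), (17, 8, 18, 26, k, 39, r), (17, 8, 22, 3, n, 12, c), (17, 8, 22, 3, n, 13, t), (17, 8, 22, 3, n, 15, s), (17, 8, 22, 3, n, 21, n), (17, 8, 22, 3, n, 39, r), (17, 8, 23, 4, r, 12, c), (17, 8, 23, 4, r, 13, t), (17, 8, 23, 4, r, 15, s), (17, 8, 23, 4, r, 21, n), (17, 8, 23, 4, r, 39, r), (17, 8, 40, 3, u, 12, c), (17, 8, 40, 3, u, 13, t), (17, 8, 40, 3, u, 15, s), (17, 8, 40, 3, u, 21, n), (17, 8, 40, 3, u, 39, r), (21, 39, 14, 33, m, 12, z), (21, 39, 14, 33, m, 32, m), (21, 39, 14, 33, m, 7, a)}
π_{B, G, F, A, C} gives {(a, 33, 21, m, 7), (c, 26, 17, k, 12), (c, 3, 17, n, 12), (c, 3, 17, u, 12), (c, 4, 17, r, 12), (m, 33, 21, m, 32), (n, 26, 17, k, 21), (n, 3, 17, n, 21), (n, 3, 17, u, 21), (n, 4, 17, r, 21), (r, 26, 17, k, 39), (r, 3, 17, n, 39), (r, 3, 17, u, 39), (r, 4, 17, r, 39), (s, 26, 17, k, 15), (s, 3, 17, n, 15), (s, 3, 17, u, 15), (s, 4, 17, r, 15), (t, 26, 17, k, 13), (t, 3, 17, n, 13), (t, 3, 17, u, 13), (t, 4, 17, r, 13), (z, 33, 21, m, 12)}.
Selection A ≠ m and G < 4: {(c, 3, 17, n, 12), (c, 3, 17, u, 12), (n, 3, 17, n, 21), (n, 3, 17, u, 21), (r, 3, 17, n, 39), (r, 3, 17, u, 39), (s, 3, 17, n, 15), (s, 3, 17, u, 15), (t, 3, 17, n, 13), (t, 3, 17, u, 13)}
π_{B, F} gives {(c, 17), (n, 17), (r, 17), (s, 17), (t, 17)} (5 duplicate(s) eliminated).

{(c, 17), (n, 17), (r, 17), (s, 17), (t, 17)}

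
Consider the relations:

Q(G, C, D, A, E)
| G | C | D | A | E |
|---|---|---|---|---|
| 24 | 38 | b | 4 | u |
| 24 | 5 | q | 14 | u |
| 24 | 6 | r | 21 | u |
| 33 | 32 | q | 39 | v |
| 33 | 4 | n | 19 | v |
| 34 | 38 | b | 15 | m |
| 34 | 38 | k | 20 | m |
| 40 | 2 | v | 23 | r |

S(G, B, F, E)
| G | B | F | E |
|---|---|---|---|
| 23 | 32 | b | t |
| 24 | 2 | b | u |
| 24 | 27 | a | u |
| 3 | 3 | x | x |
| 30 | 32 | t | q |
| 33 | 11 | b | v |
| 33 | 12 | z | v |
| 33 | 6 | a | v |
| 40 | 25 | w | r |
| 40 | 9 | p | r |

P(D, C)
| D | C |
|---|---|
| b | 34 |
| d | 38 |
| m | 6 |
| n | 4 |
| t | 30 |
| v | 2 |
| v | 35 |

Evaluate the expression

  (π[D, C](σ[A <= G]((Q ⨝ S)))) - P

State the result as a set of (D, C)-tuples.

Q ⋈ S (natural join on G, E): {(24, 38, b, 4, u, 2, b), (24, 38, b, 4, u, 27, a), (24, 5, q, 14, u, 2, b), (24, 5, q, 14, u, 27, a), (24, 6, r, 21, u, 2, b), (24, 6, r, 21, u, 27, a), (33, 32, q, 39, v, 11, b), (33, 32, q, 39, v, 12, z), (33, 32, q, 39, v, 6, a), (33, 4, n, 19, v, 11, b), (33, 4, n, 19, v, 12, z), (33, 4, n, 19, v, 6, a), (40, 2, v, 23, r, 25, w), (40, 2, v, 23, r, 9, p)}
Selection A <= G: {(24, 38, b, 4, u, 2, b), (24, 38, b, 4, u, 27, a), (24, 5, q, 14, u, 2, b), (24, 5, q, 14, u, 27, a), (24, 6, r, 21, u, 2, b), (24, 6, r, 21, u, 27, a), (33, 4, n, 19, v, 11, b), (33, 4, n, 19, v, 12, z), (33, 4, n, 19, v, 6, a), (40, 2, v, 23, r, 25, w), (40, 2, v, 23, r, 9, p)}
π_{D, C} gives {(b, 38), (n, 4), (q, 5), (r, 6), (v, 2)} (6 duplicate(s) eliminated).
Set difference of the two operands is {(b, 38), (q, 5), (r, 6)}.

{(b, 38), (q, 5), (r, 6)}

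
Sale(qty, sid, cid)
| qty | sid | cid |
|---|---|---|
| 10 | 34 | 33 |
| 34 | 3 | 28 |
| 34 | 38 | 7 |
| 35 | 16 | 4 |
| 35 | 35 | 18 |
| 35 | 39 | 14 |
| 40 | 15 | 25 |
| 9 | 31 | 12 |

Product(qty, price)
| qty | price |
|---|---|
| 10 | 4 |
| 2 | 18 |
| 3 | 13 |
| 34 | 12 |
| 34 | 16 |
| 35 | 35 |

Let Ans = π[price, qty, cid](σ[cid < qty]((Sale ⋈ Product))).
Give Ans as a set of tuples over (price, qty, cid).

{(12, 34, 28), (12, 34, 7), (16, 34, 28), (16, 34, 7), (35, 35, 14), (35, 35, 18), (35, 35, 4)}

Natural join on qty: {(10, 34, 33, 4), (34, 3, 28, 12), (34, 3, 28, 16), (34, 38, 7, 12), (34, 38, 7, 16), (35, 16, 4, 35), (35, 35, 18, 35), (35, 39, 14, 35)}
σ[cid < qty]: keep tuples satisfying cid < qty → {(34, 3, 28, 12), (34, 3, 28, 16), (34, 38, 7, 12), (34, 38, 7, 16), (35, 16, 4, 35), (35, 35, 18, 35), (35, 39, 14, 35)}
π_{price, qty, cid} gives {(12, 34, 28), (12, 34, 7), (16, 34, 28), (16, 34, 7), (35, 35, 14), (35, 35, 18), (35, 35, 4)}.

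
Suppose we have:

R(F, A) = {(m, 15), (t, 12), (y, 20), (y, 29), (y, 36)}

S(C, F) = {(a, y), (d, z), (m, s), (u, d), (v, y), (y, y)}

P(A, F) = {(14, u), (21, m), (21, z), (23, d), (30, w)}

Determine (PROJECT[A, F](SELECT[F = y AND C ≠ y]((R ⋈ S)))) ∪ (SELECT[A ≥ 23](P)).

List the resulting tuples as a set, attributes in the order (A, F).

{(20, y), (23, d), (29, y), (30, w), (36, y)}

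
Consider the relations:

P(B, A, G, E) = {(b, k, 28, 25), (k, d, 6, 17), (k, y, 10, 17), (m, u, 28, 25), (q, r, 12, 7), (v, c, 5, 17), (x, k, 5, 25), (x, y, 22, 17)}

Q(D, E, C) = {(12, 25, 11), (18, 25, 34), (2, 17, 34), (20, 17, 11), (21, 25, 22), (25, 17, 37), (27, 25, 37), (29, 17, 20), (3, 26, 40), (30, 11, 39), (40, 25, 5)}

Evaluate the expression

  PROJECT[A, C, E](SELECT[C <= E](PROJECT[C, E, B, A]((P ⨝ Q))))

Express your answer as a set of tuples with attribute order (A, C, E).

{(c, 11, 17), (d, 11, 17), (k, 11, 25), (k, 22, 25), (k, 5, 25), (u, 11, 25), (u, 22, 25), (u, 5, 25), (y, 11, 17)}

Natural join on E: {(b, k, 28, 25, 12, 11), (b, k, 28, 25, 18, 34), (b, k, 28, 25, 21, 22), (b, k, 28, 25, 27, 37), (b, k, 28, 25, 40, 5), (k, d, 6, 17, 2, 34), (k, d, 6, 17, 20, 11), (k, d, 6, 17, 25, 37), (k, d, 6, 17, 29, 20), (k, y, 10, 17, 2, 34), (k, y, 10, 17, 20, 11), (k, y, 10, 17, 25, 37), (k, y, 10, 17, 29, 20), (m, u, 28, 25, 12, 11), (m, u, 28, 25, 18, 34), (m, u, 28, 25, 21, 22), (m, u, 28, 25, 27, 37), (m, u, 28, 25, 40, 5), (v, c, 5, 17, 2, 34), (v, c, 5, 17, 20, 11), (v, c, 5, 17, 25, 37), (v, c, 5, 17, 29, 20), (x, k, 5, 25, 12, 11), (x, k, 5, 25, 18, 34), (x, k, 5, 25, 21, 22), (x, k, 5, 25, 27, 37), (x, k, 5, 25, 40, 5), (x, y, 22, 17, 2, 34), (x, y, 22, 17, 20, 11), (x, y, 22, 17, 25, 37), (x, y, 22, 17, 29, 20)}
π_{C, E, B, A} gives {(11, 17, k, d), (11, 17, k, y), (11, 17, v, c), (11, 17, x, y), (11, 25, b, k), (11, 25, m, u), (11, 25, x, k), (20, 17, k, d), (20, 17, k, y), (20, 17, v, c), (20, 17, x, y), (22, 25, b, k), (22, 25, m, u), (22, 25, x, k), (34, 17, k, d), (34, 17, k, y), (34, 17, v, c), (34, 17, x, y), (34, 25, b, k), (34, 25, m, u), (34, 25, x, k), (37, 17, k, d), (37, 17, k, y), (37, 17, v, c), (37, 17, x, y), (37, 25, b, k), (37, 25, m, u), (37, 25, x, k), (5, 25, b, k), (5, 25, m, u), (5, 25, x, k)}.
Filtering on C <= E leaves {(11, 17, k, d), (11, 17, k, y), (11, 17, v, c), (11, 17, x, y), (11, 25, b, k), (11, 25, m, u), (11, 25, x, k), (22, 25, b, k), (22, 25, m, u), (22, 25, x, k), (5, 25, b, k), (5, 25, m, u), (5, 25, x, k)}.
π_{A, C, E} gives {(c, 11, 17), (d, 11, 17), (k, 11, 25), (k, 22, 25), (k, 5, 25), (u, 11, 25), (u, 22, 25), (u, 5, 25), (y, 11, 17)} (4 duplicate(s) eliminated).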